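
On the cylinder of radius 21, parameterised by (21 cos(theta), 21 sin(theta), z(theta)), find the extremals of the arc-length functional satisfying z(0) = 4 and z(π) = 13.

Parameterise the cylinder of radius R = 21 as
    r(θ) = (21 cos θ, 21 sin θ, z(θ)).
The arc-length element is
    ds = sqrt(441 + (dz/dθ)^2) dθ,
so the Lagrangian is L = sqrt(441 + z'^2).
L depends on z' only, not on z or θ, so ∂L/∂z = 0 and
    ∂L/∂z' = z' / sqrt(441 + z'^2).
The Euler-Lagrange equation gives
    d/dθ( z' / sqrt(441 + z'^2) ) = 0,
so z' is constant. Integrating once:
    z(θ) = a θ + b,
a helix on the cylinder (a straight line when the cylinder is unrolled). The constants a, b are determined by the endpoint conditions.
With endpoint conditions z(0) = 4 and z(π) = 13: from z(0) = b we get b = 4, and a·π + 4 = 13 gives a = 9/π, so
    z(θ) = (9/π) θ + 4.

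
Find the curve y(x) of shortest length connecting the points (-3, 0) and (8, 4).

Arc-length functional: J[y] = ∫ sqrt(1 + (y')^2) dx.
Lagrangian L = sqrt(1 + (y')^2) has no explicit y dependence, so ∂L/∂y = 0 and the Euler-Lagrange equation gives
    d/dx( y' / sqrt(1 + (y')^2) ) = 0  ⇒  y' / sqrt(1 + (y')^2) = const.
Hence y' is constant, so y(x) is affine.
Fitting the endpoints (-3, 0) and (8, 4):
    slope m = (4 − 0) / (8 − (-3)) = 4/11,
    intercept c = 0 − m·(-3) = 12/11.
Extremal: y(x) = (4/11) x + 12/11.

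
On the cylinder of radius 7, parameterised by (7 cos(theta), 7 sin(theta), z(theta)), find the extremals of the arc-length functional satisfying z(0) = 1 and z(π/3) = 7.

Parameterise the cylinder of radius R = 7 as
    r(θ) = (7 cos θ, 7 sin θ, z(θ)).
The arc-length element is
    ds = sqrt(49 + (dz/dθ)^2) dθ,
so the Lagrangian is L = sqrt(49 + z'^2).
L depends on z' only, not on z or θ, so ∂L/∂z = 0 and
    ∂L/∂z' = z' / sqrt(49 + z'^2).
The Euler-Lagrange equation gives
    d/dθ( z' / sqrt(49 + z'^2) ) = 0,
so z' is constant. Integrating once:
    z(θ) = a θ + b,
a helix on the cylinder (a straight line when the cylinder is unrolled). The constants a, b are determined by the endpoint conditions.
With endpoint conditions z(0) = 1 and z(π/3) = 7: from z(0) = b we get b = 1, and a·π/3 + 1 = 7 gives a = 18/π, so
    z(θ) = (18/π) θ + 1.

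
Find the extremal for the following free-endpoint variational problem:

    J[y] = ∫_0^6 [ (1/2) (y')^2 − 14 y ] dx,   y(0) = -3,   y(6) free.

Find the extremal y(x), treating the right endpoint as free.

The Lagrangian L = (1/2) (y')^2 − 14 y gives
    ∂L/∂y = −14,   ∂L/∂y' = y'.
Euler-Lagrange: d/dx(y') − (−14) = 0, i.e. y'' + 14 = 0, so
    y(x) = −(14/2) x^2 + C1 x + C2.
Fixed left endpoint y(0) = -3 ⇒ C2 = -3.
The right endpoint x = 6 is free, so the natural (transversality) condition is ∂L/∂y' |_{x=6} = 0, i.e. y'(6) = 0.
Compute y'(x) = −14 x + C1, so y'(6) = −84 + C1 = 0 ⇒ C1 = 84.
Therefore the extremal is
    y(x) = −7 x^2 + 84 x − 3.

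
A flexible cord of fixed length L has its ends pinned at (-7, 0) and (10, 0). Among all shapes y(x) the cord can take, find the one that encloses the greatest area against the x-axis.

Set up the augmented Lagrangian using a multiplier λ for the length constraint:
    F(y, y') = y − λ sqrt(1 + y'^2).
F has no explicit x dependence, so the Beltrami identity yields a first integral
    F − y' ∂F/∂y' = C.
Compute ∂F/∂y' = −λ y' / sqrt(1 + y'^2). Then
    y − λ sqrt(1 + y'^2) + λ y'^2 / sqrt(1 + y'^2) = C
    ⇒  y − λ / sqrt(1 + y'^2) = C.
Solving for y' and integrating gives
    (x − a)^2 + (y − b)^2 = λ^2,
a circular arc of radius λ. The constants a, b are determined by the endpoint conditions y(-7) = y(10) = 0, and λ is fixed implicitly by the length constraint
    ∫_{-7}^{10} sqrt(1 + y'^2) dx = L.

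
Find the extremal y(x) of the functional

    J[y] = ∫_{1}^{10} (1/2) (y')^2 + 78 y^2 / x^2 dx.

The Lagrangian is L = (1/2) (y')^2 + 78 y^2 / x^2.
Compute ∂L/∂y = 156y/x^2, ∂L/∂y' = y'.
The Euler-Lagrange equation d/dx(∂L/∂y') − ∂L/∂y = 0 reduces to
    y'' − 156/x^2 · y = 0  (x > 0).
Its general solution is
    y(x) = A x^13 + B x^(-12),
with A, B fixed by the endpoint conditions.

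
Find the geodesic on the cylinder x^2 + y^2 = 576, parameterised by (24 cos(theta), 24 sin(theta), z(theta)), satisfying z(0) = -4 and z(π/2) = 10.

Parameterise the cylinder of radius R = 24 as
    r(θ) = (24 cos θ, 24 sin θ, z(θ)).
The arc-length element is
    ds = sqrt(576 + (dz/dθ)^2) dθ,
so the Lagrangian is L = sqrt(576 + z'^2).
L depends on z' only, not on z or θ, so ∂L/∂z = 0 and
    ∂L/∂z' = z' / sqrt(576 + z'^2).
The Euler-Lagrange equation gives
    d/dθ( z' / sqrt(576 + z'^2) ) = 0,
so z' is constant. Integrating once:
    z(θ) = a θ + b,
a helix on the cylinder (a straight line when the cylinder is unrolled). The constants a, b are determined by the endpoint conditions.
With endpoint conditions z(0) = -4 and z(π/2) = 10: from z(0) = b we get b = -4, and a·π/2 + -4 = 10 gives a = 28/π, so
    z(θ) = (28/π) θ − 4.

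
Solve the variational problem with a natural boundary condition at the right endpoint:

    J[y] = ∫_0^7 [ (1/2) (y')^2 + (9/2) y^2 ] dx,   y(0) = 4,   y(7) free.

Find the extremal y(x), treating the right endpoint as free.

The Lagrangian L = (1/2) (y')^2 + (9/2) y^2 gives
    ∂L/∂y = 9 y,   ∂L/∂y' = y'.
Euler-Lagrange: y'' − 9 y = 0.
With k = 3, the general solution is
    y(x) = A cosh(3 x) + B sinh(3 x).
Fixed left endpoint y(0) = 4 ⇒ A = 4.
The right endpoint x = 7 is free, so the natural (transversality) condition is ∂L/∂y' |_{x=7} = 0, i.e. y'(7) = 0.
Compute y'(x) = A k sinh(k x) + B k cosh(k x), so
    y'(7) = A k sinh(k·7) + B k cosh(k·7) = 0
    ⇒ B = −A tanh(k·7) = − 4 tanh(3·7).
Therefore the extremal is
    y(x) = 4 cosh(3 x) − 4 tanh(3·7) sinh(3 x).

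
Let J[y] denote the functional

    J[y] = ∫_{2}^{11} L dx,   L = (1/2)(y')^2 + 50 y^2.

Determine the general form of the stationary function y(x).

The Lagrangian is L = (1/2)(y')^2 + 50 y^2.
∂L/∂y = 100y.
∂L/∂y' = y'.
The Euler-Lagrange equation d/dx(∂L/∂y') − ∂L/∂y = 0 becomes:
    y'' - 100 y = 0
General solution: y(x) = A e^(10x) + B e^(-10x), where A and B are arbitrary constants fixed by the endpoint conditions.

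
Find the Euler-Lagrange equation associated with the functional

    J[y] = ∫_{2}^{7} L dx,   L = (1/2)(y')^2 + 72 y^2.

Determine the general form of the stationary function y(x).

The Lagrangian is L = (1/2)(y')^2 + 72 y^2.
∂L/∂y = 144y.
∂L/∂y' = y'.
The Euler-Lagrange equation d/dx(∂L/∂y') − ∂L/∂y = 0 becomes:
    y'' - 144 y = 0
General solution: y(x) = A e^(12x) + B e^(-12x), where A and B are arbitrary constants fixed by the endpoint conditions.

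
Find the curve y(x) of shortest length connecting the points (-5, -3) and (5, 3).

Arc-length functional: J[y] = ∫ sqrt(1 + (y')^2) dx.
Lagrangian L = sqrt(1 + (y')^2) has no explicit y dependence, so ∂L/∂y = 0 and the Euler-Lagrange equation gives
    d/dx( y' / sqrt(1 + (y')^2) ) = 0  ⇒  y' / sqrt(1 + (y')^2) = const.
Hence y' is constant, so y(x) is affine.
Fitting the endpoints (-5, -3) and (5, 3):
    slope m = (3 − (-3)) / (5 − (-5)) = 3/5,
    intercept c = (-3) − m·(-5) = 0.
Extremal: y(x) = (3/5) x.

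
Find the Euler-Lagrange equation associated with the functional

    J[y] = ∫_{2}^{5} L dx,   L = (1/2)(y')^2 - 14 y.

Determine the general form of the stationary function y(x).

The Lagrangian is L = (1/2)(y')^2 - 14 y.
∂L/∂y = -14.
∂L/∂y' = y'.
The Euler-Lagrange equation d/dx(∂L/∂y') − ∂L/∂y = 0 becomes:
    y'' + 14 = 0
General solution: y(x) = -7 x^2 + A x + B, where A and B are arbitrary constants fixed by the endpoint conditions.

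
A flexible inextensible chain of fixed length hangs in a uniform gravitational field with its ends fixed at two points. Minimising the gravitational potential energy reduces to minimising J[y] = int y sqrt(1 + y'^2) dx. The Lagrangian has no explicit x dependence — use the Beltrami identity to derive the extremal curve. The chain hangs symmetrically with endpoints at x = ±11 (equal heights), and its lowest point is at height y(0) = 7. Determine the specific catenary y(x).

The Lagrangian L(y, y') = y sqrt(1 + y'^2) has no explicit x dependence, so the Beltrami identity applies:
    L − y' ∂L/∂y' = C.
Compute ∂L/∂y' = y · y' / sqrt(1 + y'^2). Then
    L − y' ∂L/∂y'
    = y sqrt(1 + y'^2) − y · y'^2 / sqrt(1 + y'^2)
    = y (1 + y'^2 − y'^2) / sqrt(1 + y'^2)
    = y / sqrt(1 + y'^2) = C.
Squaring gives y^2 = C^2 (1 + y'^2), i.e.
    y'^2 = y^2 / C^2 − 1.
Separating variables,
    dy / sqrt(y^2 − C^2) = dx / C,
and integrating gives arccosh(y / C) = (x − a)/C, so
    y(x) = C cosh((x − a)/C),
the catenary. The constants C and a are fixed by the two endpoint conditions (and, for the hanging-chain problem, the length constraint selects C).
Now fit the given data. The endpoints x = ±11 are symmetric at equal height, so the catenary is even about its minimum: a = 0 and y(x) = C cosh(x/C). The lowest point is y(0) = C cosh(0) = C, and we are told y(0) = 7, so C = 7. Therefore
    y(x) = 7 cosh(x/7),
and at the endpoints
    y(±11) = 7 cosh(11/7).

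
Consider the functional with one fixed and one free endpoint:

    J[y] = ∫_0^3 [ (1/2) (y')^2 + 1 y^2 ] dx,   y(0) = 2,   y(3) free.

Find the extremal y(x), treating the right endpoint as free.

The Lagrangian L = (1/2) (y')^2 + 1 y^2 gives
    ∂L/∂y = 2 y,   ∂L/∂y' = y'.
Euler-Lagrange: y'' − 2 y = 0.
With k = sqrt(2), the general solution is
    y(x) = A cosh(sqrt(2) x) + B sinh(sqrt(2) x).
Fixed left endpoint y(0) = 2 ⇒ A = 2.
The right endpoint x = 3 is free, so the natural (transversality) condition is ∂L/∂y' |_{x=3} = 0, i.e. y'(3) = 0.
Compute y'(x) = A k sinh(k x) + B k cosh(k x), so
    y'(3) = A k sinh(k·3) + B k cosh(k·3) = 0
    ⇒ B = −A tanh(k·3) = − 2 tanh(sqrt(2)·3).
Therefore the extremal is
    y(x) = 2 cosh(sqrt(2) x) − 2 tanh(sqrt(2)·3) sinh(sqrt(2) x).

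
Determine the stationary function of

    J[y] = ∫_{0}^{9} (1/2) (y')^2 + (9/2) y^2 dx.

The Lagrangian is L = (1/2) (y')^2 + (9/2) y^2.
Compute ∂L/∂y = 9y, ∂L/∂y' = y'.
The Euler-Lagrange equation d/dx(∂L/∂y') − ∂L/∂y = 0 reduces to
    y'' − 9 y = 0.
Its general solution is
    y(x) = A e^(3x) + B e^(−3x),
with A, B fixed by the endpoint conditions.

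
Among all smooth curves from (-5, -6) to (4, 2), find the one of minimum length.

Arc-length functional: J[y] = ∫ sqrt(1 + (y')^2) dx.
Lagrangian L = sqrt(1 + (y')^2) has no explicit y dependence, so ∂L/∂y = 0 and the Euler-Lagrange equation gives
    d/dx( y' / sqrt(1 + (y')^2) ) = 0  ⇒  y' / sqrt(1 + (y')^2) = const.
Hence y' is constant, so y(x) is affine.
Fitting the endpoints (-5, -6) and (4, 2):
    slope m = (2 − (-6)) / (4 − (-5)) = 8/9,
    intercept c = (-6) − m·(-5) = -14/9.
Extremal: y(x) = (8/9) x - 14/9.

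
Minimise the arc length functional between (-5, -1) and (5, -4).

Arc-length functional: J[y] = ∫ sqrt(1 + (y')^2) dx.
Lagrangian L = sqrt(1 + (y')^2) has no explicit y dependence, so ∂L/∂y = 0 and the Euler-Lagrange equation gives
    d/dx( y' / sqrt(1 + (y')^2) ) = 0  ⇒  y' / sqrt(1 + (y')^2) = const.
Hence y' is constant, so y(x) is affine.
Fitting the endpoints (-5, -1) and (5, -4):
    slope m = ((-4) − (-1)) / (5 − (-5)) = -3/10,
    intercept c = (-1) − m·(-5) = -5/2.
Extremal: y(x) = (-3/10) x - 5/2.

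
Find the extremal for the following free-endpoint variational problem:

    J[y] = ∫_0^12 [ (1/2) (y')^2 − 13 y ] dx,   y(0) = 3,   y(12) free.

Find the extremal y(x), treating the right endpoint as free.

The Lagrangian L = (1/2) (y')^2 − 13 y gives
    ∂L/∂y = −13,   ∂L/∂y' = y'.
Euler-Lagrange: d/dx(y') − (−13) = 0, i.e. y'' + 13 = 0, so
    y(x) = −(13/2) x^2 + C1 x + C2.
Fixed left endpoint y(0) = 3 ⇒ C2 = 3.
The right endpoint x = 12 is free, so the natural (transversality) condition is ∂L/∂y' |_{x=12} = 0, i.e. y'(12) = 0.
Compute y'(x) = −13 x + C1, so y'(12) = −156 + C1 = 0 ⇒ C1 = 156.
Therefore the extremal is
    y(x) = −(13/2) x^2 + 156 x + 3.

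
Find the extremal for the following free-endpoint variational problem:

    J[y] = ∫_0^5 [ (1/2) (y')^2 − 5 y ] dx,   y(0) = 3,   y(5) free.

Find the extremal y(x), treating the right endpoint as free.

The Lagrangian L = (1/2) (y')^2 − 5 y gives
    ∂L/∂y = −5,   ∂L/∂y' = y'.
Euler-Lagrange: d/dx(y') − (−5) = 0, i.e. y'' + 5 = 0, so
    y(x) = −(5/2) x^2 + C1 x + C2.
Fixed left endpoint y(0) = 3 ⇒ C2 = 3.
The right endpoint x = 5 is free, so the natural (transversality) condition is ∂L/∂y' |_{x=5} = 0, i.e. y'(5) = 0.
Compute y'(x) = −5 x + C1, so y'(5) = −25 + C1 = 0 ⇒ C1 = 25.
Therefore the extremal is
    y(x) = −(5/2) x^2 + 25 x + 3.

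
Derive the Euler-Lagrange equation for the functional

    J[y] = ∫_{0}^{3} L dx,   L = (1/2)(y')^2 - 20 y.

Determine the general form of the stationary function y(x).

The Lagrangian is L = (1/2)(y')^2 - 20 y.
∂L/∂y = -20.
∂L/∂y' = y'.
The Euler-Lagrange equation d/dx(∂L/∂y') − ∂L/∂y = 0 becomes:
    y'' + 20 = 0
General solution: y(x) = -10 x^2 + A x + B, where A and B are arbitrary constants fixed by the endpoint conditions.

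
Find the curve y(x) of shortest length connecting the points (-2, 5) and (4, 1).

Arc-length functional: J[y] = ∫ sqrt(1 + (y')^2) dx.
Lagrangian L = sqrt(1 + (y')^2) has no explicit y dependence, so ∂L/∂y = 0 and the Euler-Lagrange equation gives
    d/dx( y' / sqrt(1 + (y')^2) ) = 0  ⇒  y' / sqrt(1 + (y')^2) = const.
Hence y' is constant, so y(x) is affine.
Fitting the endpoints (-2, 5) and (4, 1):
    slope m = (1 − 5) / (4 − (-2)) = -2/3,
    intercept c = 5 − m·(-2) = 11/3.
Extremal: y(x) = (-2/3) x + 11/3.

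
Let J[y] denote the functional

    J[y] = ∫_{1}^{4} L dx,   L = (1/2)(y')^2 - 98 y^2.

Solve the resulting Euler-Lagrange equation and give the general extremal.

The Lagrangian is L = (1/2)(y')^2 - 98 y^2.
∂L/∂y = -196y.
∂L/∂y' = y'.
The Euler-Lagrange equation d/dx(∂L/∂y') − ∂L/∂y = 0 becomes:
    y'' + 196 y = 0
General solution: y(x) = A sin(14x) + B cos(14x), where A and B are arbitrary constants fixed by the endpoint conditions.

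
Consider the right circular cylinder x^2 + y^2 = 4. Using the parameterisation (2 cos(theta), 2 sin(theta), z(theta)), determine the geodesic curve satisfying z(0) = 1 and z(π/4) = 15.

Parameterise the cylinder of radius R = 2 as
    r(θ) = (2 cos θ, 2 sin θ, z(θ)).
The arc-length element is
    ds = sqrt(4 + (dz/dθ)^2) dθ,
so the Lagrangian is L = sqrt(4 + z'^2).
L depends on z' only, not on z or θ, so ∂L/∂z = 0 and
    ∂L/∂z' = z' / sqrt(4 + z'^2).
The Euler-Lagrange equation gives
    d/dθ( z' / sqrt(4 + z'^2) ) = 0,
so z' is constant. Integrating once:
    z(θ) = a θ + b,
a helix on the cylinder (a straight line when the cylinder is unrolled). The constants a, b are determined by the endpoint conditions.
With endpoint conditions z(0) = 1 and z(π/4) = 15: from z(0) = b we get b = 1, and a·π/4 + 1 = 15 gives a = 56/π, so
    z(θ) = (56/π) θ + 1.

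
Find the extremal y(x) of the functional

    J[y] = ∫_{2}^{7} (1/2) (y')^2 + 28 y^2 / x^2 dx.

The Lagrangian is L = (1/2) (y')^2 + 28 y^2 / x^2.
Compute ∂L/∂y = 56y/x^2, ∂L/∂y' = y'.
The Euler-Lagrange equation d/dx(∂L/∂y') − ∂L/∂y = 0 reduces to
    y'' − 56/x^2 · y = 0  (x > 0).
Its general solution is
    y(x) = A x^8 + B x^(-7),
with A, B fixed by the endpoint conditions.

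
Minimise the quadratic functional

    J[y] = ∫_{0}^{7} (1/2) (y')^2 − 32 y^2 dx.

The Lagrangian is L = (1/2) (y')^2 − 32 y^2.
Compute ∂L/∂y = -64y, ∂L/∂y' = y'.
The Euler-Lagrange equation d/dx(∂L/∂y') − ∂L/∂y = 0 reduces to
    y'' + 64 y = 0.
Its general solution is
    y(x) = A sin(8x) + B cos(8x),
with A, B fixed by the endpoint conditions.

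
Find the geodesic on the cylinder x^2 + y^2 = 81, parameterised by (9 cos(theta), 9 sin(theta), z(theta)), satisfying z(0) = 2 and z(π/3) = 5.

Parameterise the cylinder of radius R = 9 as
    r(θ) = (9 cos θ, 9 sin θ, z(θ)).
The arc-length element is
    ds = sqrt(81 + (dz/dθ)^2) dθ,
so the Lagrangian is L = sqrt(81 + z'^2).
L depends on z' only, not on z or θ, so ∂L/∂z = 0 and
    ∂L/∂z' = z' / sqrt(81 + z'^2).
The Euler-Lagrange equation gives
    d/dθ( z' / sqrt(81 + z'^2) ) = 0,
so z' is constant. Integrating once:
    z(θ) = a θ + b,
a helix on the cylinder (a straight line when the cylinder is unrolled). The constants a, b are determined by the endpoint conditions.
With endpoint conditions z(0) = 2 and z(π/3) = 5: from z(0) = b we get b = 2, and a·π/3 + 2 = 5 gives a = 9/π, so
    z(θ) = (9/π) θ + 2.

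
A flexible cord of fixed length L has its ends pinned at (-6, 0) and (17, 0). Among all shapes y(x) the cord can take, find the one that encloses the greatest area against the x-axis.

Set up the augmented Lagrangian using a multiplier λ for the length constraint:
    F(y, y') = y − λ sqrt(1 + y'^2).
F has no explicit x dependence, so the Beltrami identity yields a first integral
    F − y' ∂F/∂y' = C.
Compute ∂F/∂y' = −λ y' / sqrt(1 + y'^2). Then
    y − λ sqrt(1 + y'^2) + λ y'^2 / sqrt(1 + y'^2) = C
    ⇒  y − λ / sqrt(1 + y'^2) = C.
Solving for y' and integrating gives
    (x − a)^2 + (y − b)^2 = λ^2,
a circular arc of radius λ. The constants a, b are determined by the endpoint conditions y(-6) = y(17) = 0, and λ is fixed implicitly by the length constraint
    ∫_{-6}^{17} sqrt(1 + y'^2) dx = L.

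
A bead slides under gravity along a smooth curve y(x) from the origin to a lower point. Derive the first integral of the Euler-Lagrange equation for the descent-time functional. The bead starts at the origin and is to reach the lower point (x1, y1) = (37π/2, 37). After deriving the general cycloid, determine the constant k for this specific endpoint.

The Lagrangian L = sqrt((1 + y'^2) / y) has no explicit x dependence, so the Beltrami identity applies:
    L − y' ∂L/∂y' = C.
Compute ∂L/∂y' = y' / sqrt(y (1 + y'^2)).
Substitute:
    sqrt((1 + y'^2)/y) − y'·y' / sqrt(y (1 + y'^2))
    = (1 + y'^2) / sqrt(y (1 + y'^2)) − y'^2 / sqrt(y (1 + y'^2))
    = 1 / sqrt(y (1 + y'^2)) = C.
Squaring and rearranging gives the first integral
    y (1 + y'^2) = 1/C^2 =: k   (constant).
Solving this first-order ODE by the substitution
    y = (k/2)(1 − cos θ)
yields the cycloid parameterisation
    x(θ) = (k/2)(θ − sin θ),   y(θ) = (k/2)(1 − cos θ).
The constant k is fixed by the endpoint condition.
Now fit the given lower endpoint (x1, y1) = (37π/2, 37). At the bottom of the first arch (θ = π), the parametric equations give
    y(π) = (k/2)(1 − cos π) = k,
    x(π) = (k/2)(π − sin π) = kπ/2.
Matching y(π) = 37 gives k = 37, consistent with x(π) = 37π/2. Therefore the specific cycloid is
    x(θ) = (37/2)(θ − sin θ),   y(θ) = (37/2)(1 − cos θ).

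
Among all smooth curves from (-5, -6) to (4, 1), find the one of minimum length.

Arc-length functional: J[y] = ∫ sqrt(1 + (y')^2) dx.
Lagrangian L = sqrt(1 + (y')^2) has no explicit y dependence, so ∂L/∂y = 0 and the Euler-Lagrange equation gives
    d/dx( y' / sqrt(1 + (y')^2) ) = 0  ⇒  y' / sqrt(1 + (y')^2) = const.
Hence y' is constant, so y(x) is affine.
Fitting the endpoints (-5, -6) and (4, 1):
    slope m = (1 − (-6)) / (4 − (-5)) = 7/9,
    intercept c = (-6) − m·(-5) = -19/9.
Extremal: y(x) = (7/9) x - 19/9.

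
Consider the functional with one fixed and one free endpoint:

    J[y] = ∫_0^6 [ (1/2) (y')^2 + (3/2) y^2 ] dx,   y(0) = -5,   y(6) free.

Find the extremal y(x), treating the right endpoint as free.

The Lagrangian L = (1/2) (y')^2 + (3/2) y^2 gives
    ∂L/∂y = 3 y,   ∂L/∂y' = y'.
Euler-Lagrange: y'' − 3 y = 0.
With k = sqrt(3), the general solution is
    y(x) = A cosh(sqrt(3) x) + B sinh(sqrt(3) x).
Fixed left endpoint y(0) = -5 ⇒ A = -5.
The right endpoint x = 6 is free, so the natural (transversality) condition is ∂L/∂y' |_{x=6} = 0, i.e. y'(6) = 0.
Compute y'(x) = A k sinh(k x) + B k cosh(k x), so
    y'(6) = A k sinh(k·6) + B k cosh(k·6) = 0
    ⇒ B = −A tanh(k·6) = 5 tanh(sqrt(3)·6).
Therefore the extremal is
    y(x) = −5 cosh(sqrt(3) x) + 5 tanh(sqrt(3)·6) sinh(sqrt(3) x).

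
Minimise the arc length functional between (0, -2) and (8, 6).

Arc-length functional: J[y] = ∫ sqrt(1 + (y')^2) dx.
Lagrangian L = sqrt(1 + (y')^2) has no explicit y dependence, so ∂L/∂y = 0 and the Euler-Lagrange equation gives
    d/dx( y' / sqrt(1 + (y')^2) ) = 0  ⇒  y' / sqrt(1 + (y')^2) = const.
Hence y' is constant, so y(x) is affine.
Fitting the endpoints (0, -2) and (8, 6):
    slope m = (6 − (-2)) / (8 − 0) = 1,
    intercept c = (-2) − m·0 = -2.
Extremal: y(x) = x - 2.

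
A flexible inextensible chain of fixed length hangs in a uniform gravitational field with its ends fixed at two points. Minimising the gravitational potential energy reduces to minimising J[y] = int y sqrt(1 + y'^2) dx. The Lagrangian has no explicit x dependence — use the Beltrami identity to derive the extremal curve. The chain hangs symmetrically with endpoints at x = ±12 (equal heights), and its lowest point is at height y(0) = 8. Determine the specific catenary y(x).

The Lagrangian L(y, y') = y sqrt(1 + y'^2) has no explicit x dependence, so the Beltrami identity applies:
    L − y' ∂L/∂y' = C.
Compute ∂L/∂y' = y · y' / sqrt(1 + y'^2). Then
    L − y' ∂L/∂y'
    = y sqrt(1 + y'^2) − y · y'^2 / sqrt(1 + y'^2)
    = y (1 + y'^2 − y'^2) / sqrt(1 + y'^2)
    = y / sqrt(1 + y'^2) = C.
Squaring gives y^2 = C^2 (1 + y'^2), i.e.
    y'^2 = y^2 / C^2 − 1.
Separating variables,
    dy / sqrt(y^2 − C^2) = dx / C,
and integrating gives arccosh(y / C) = (x − a)/C, so
    y(x) = C cosh((x − a)/C),
the catenary. The constants C and a are fixed by the two endpoint conditions (and, for the hanging-chain problem, the length constraint selects C).
Now fit the given data. The endpoints x = ±12 are symmetric at equal height, so the catenary is even about its minimum: a = 0 and y(x) = C cosh(x/C). The lowest point is y(0) = C cosh(0) = C, and we are told y(0) = 8, so C = 8. Therefore
    y(x) = 8 cosh(x/8),
and at the endpoints
    y(±12) = 8 cosh(12/8).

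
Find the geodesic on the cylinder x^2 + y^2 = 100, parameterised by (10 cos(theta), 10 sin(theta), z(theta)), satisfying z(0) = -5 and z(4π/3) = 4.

Parameterise the cylinder of radius R = 10 as
    r(θ) = (10 cos θ, 10 sin θ, z(θ)).
The arc-length element is
    ds = sqrt(100 + (dz/dθ)^2) dθ,
so the Lagrangian is L = sqrt(100 + z'^2).
L depends on z' only, not on z or θ, so ∂L/∂z = 0 and
    ∂L/∂z' = z' / sqrt(100 + z'^2).
The Euler-Lagrange equation gives
    d/dθ( z' / sqrt(100 + z'^2) ) = 0,
so z' is constant. Integrating once:
    z(θ) = a θ + b,
a helix on the cylinder (a straight line when the cylinder is unrolled). The constants a, b are determined by the endpoint conditions.
With endpoint conditions z(0) = -5 and z(4π/3) = 4: from z(0) = b we get b = -5, and a·4π/3 + -5 = 4 gives a = 27/(4π), so
    z(θ) = (27/(4π)) θ − 5.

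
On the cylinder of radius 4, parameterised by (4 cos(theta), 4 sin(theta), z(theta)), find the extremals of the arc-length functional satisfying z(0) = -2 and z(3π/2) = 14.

Parameterise the cylinder of radius R = 4 as
    r(θ) = (4 cos θ, 4 sin θ, z(θ)).
The arc-length element is
    ds = sqrt(16 + (dz/dθ)^2) dθ,
so the Lagrangian is L = sqrt(16 + z'^2).
L depends on z' only, not on z or θ, so ∂L/∂z = 0 and
    ∂L/∂z' = z' / sqrt(16 + z'^2).
The Euler-Lagrange equation gives
    d/dθ( z' / sqrt(16 + z'^2) ) = 0,
so z' is constant. Integrating once:
    z(θ) = a θ + b,
a helix on the cylinder (a straight line when the cylinder is unrolled). The constants a, b are determined by the endpoint conditions.
With endpoint conditions z(0) = -2 and z(3π/2) = 14: from z(0) = b we get b = -2, and a·3π/2 + -2 = 14 gives a = 32/(3π), so
    z(θ) = (32/(3π)) θ − 2.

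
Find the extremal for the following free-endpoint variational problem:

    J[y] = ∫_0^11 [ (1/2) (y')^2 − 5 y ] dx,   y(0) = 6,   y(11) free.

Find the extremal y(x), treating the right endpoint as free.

The Lagrangian L = (1/2) (y')^2 − 5 y gives
    ∂L/∂y = −5,   ∂L/∂y' = y'.
Euler-Lagrange: d/dx(y') − (−5) = 0, i.e. y'' + 5 = 0, so
    y(x) = −(5/2) x^2 + C1 x + C2.
Fixed left endpoint y(0) = 6 ⇒ C2 = 6.
The right endpoint x = 11 is free, so the natural (transversality) condition is ∂L/∂y' |_{x=11} = 0, i.e. y'(11) = 0.
Compute y'(x) = −5 x + C1, so y'(11) = −55 + C1 = 0 ⇒ C1 = 55.
Therefore the extremal is
    y(x) = −(5/2) x^2 + 55 x + 6.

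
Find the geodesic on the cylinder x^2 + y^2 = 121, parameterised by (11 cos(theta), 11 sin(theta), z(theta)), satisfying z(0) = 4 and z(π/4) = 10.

Parameterise the cylinder of radius R = 11 as
    r(θ) = (11 cos θ, 11 sin θ, z(θ)).
The arc-length element is
    ds = sqrt(121 + (dz/dθ)^2) dθ,
so the Lagrangian is L = sqrt(121 + z'^2).
L depends on z' only, not on z or θ, so ∂L/∂z = 0 and
    ∂L/∂z' = z' / sqrt(121 + z'^2).
The Euler-Lagrange equation gives
    d/dθ( z' / sqrt(121 + z'^2) ) = 0,
so z' is constant. Integrating once:
    z(θ) = a θ + b,
a helix on the cylinder (a straight line when the cylinder is unrolled). The constants a, b are determined by the endpoint conditions.
With endpoint conditions z(0) = 4 and z(π/4) = 10: from z(0) = b we get b = 4, and a·π/4 + 4 = 10 gives a = 24/π, so
    z(θ) = (24/π) θ + 4.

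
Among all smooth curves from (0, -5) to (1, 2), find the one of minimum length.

Arc-length functional: J[y] = ∫ sqrt(1 + (y')^2) dx.
Lagrangian L = sqrt(1 + (y')^2) has no explicit y dependence, so ∂L/∂y = 0 and the Euler-Lagrange equation gives
    d/dx( y' / sqrt(1 + (y')^2) ) = 0  ⇒  y' / sqrt(1 + (y')^2) = const.
Hence y' is constant, so y(x) is affine.
Fitting the endpoints (0, -5) and (1, 2):
    slope m = (2 − (-5)) / (1 − 0) = 7,
    intercept c = (-5) − m·0 = -5.
Extremal: y(x) = 7 x - 5.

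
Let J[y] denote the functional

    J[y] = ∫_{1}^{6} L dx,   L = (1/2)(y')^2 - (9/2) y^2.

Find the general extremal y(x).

The Lagrangian is L = (1/2)(y')^2 - (9/2) y^2.
∂L/∂y = -9y.
∂L/∂y' = y'.
The Euler-Lagrange equation d/dx(∂L/∂y') − ∂L/∂y = 0 becomes:
    y'' + 9 y = 0
General solution: y(x) = A sin(3x) + B cos(3x), where A and B are arbitrary constants fixed by the endpoint conditions.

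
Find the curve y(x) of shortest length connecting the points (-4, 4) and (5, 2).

Arc-length functional: J[y] = ∫ sqrt(1 + (y')^2) dx.
Lagrangian L = sqrt(1 + (y')^2) has no explicit y dependence, so ∂L/∂y = 0 and the Euler-Lagrange equation gives
    d/dx( y' / sqrt(1 + (y')^2) ) = 0  ⇒  y' / sqrt(1 + (y')^2) = const.
Hence y' is constant, so y(x) is affine.
Fitting the endpoints (-4, 4) and (5, 2):
    slope m = (2 − 4) / (5 − (-4)) = -2/9,
    intercept c = 4 − m·(-4) = 28/9.
Extremal: y(x) = (-2/9) x + 28/9.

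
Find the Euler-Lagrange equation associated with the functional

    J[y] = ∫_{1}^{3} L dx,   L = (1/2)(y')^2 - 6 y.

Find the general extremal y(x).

The Lagrangian is L = (1/2)(y')^2 - 6 y.
∂L/∂y = -6.
∂L/∂y' = y'.
The Euler-Lagrange equation d/dx(∂L/∂y') − ∂L/∂y = 0 becomes:
    y'' + 6 = 0
General solution: y(x) = -3 x^2 + A x + B, where A and B are arbitrary constants fixed by the endpoint conditions.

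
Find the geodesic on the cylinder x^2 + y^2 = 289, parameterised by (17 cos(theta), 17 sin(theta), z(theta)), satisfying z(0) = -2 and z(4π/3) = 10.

Parameterise the cylinder of radius R = 17 as
    r(θ) = (17 cos θ, 17 sin θ, z(θ)).
The arc-length element is
    ds = sqrt(289 + (dz/dθ)^2) dθ,
so the Lagrangian is L = sqrt(289 + z'^2).
L depends on z' only, not on z or θ, so ∂L/∂z = 0 and
    ∂L/∂z' = z' / sqrt(289 + z'^2).
The Euler-Lagrange equation gives
    d/dθ( z' / sqrt(289 + z'^2) ) = 0,
so z' is constant. Integrating once:
    z(θ) = a θ + b,
a helix on the cylinder (a straight line when the cylinder is unrolled). The constants a, b are determined by the endpoint conditions.
With endpoint conditions z(0) = -2 and z(4π/3) = 10: from z(0) = b we get b = -2, and a·4π/3 + -2 = 10 gives a = 9/π, so
    z(θ) = (9/π) θ − 2.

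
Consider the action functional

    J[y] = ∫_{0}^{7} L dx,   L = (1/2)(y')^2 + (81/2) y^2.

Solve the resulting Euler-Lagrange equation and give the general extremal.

The Lagrangian is L = (1/2)(y')^2 + (81/2) y^2.
∂L/∂y = 81y.
∂L/∂y' = y'.
The Euler-Lagrange equation d/dx(∂L/∂y') − ∂L/∂y = 0 becomes:
    y'' - 81 y = 0
General solution: y(x) = A e^(9x) + B e^(-9x), where A and B are arbitrary constants fixed by the endpoint conditions.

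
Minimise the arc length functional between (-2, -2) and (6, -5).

Arc-length functional: J[y] = ∫ sqrt(1 + (y')^2) dx.
Lagrangian L = sqrt(1 + (y')^2) has no explicit y dependence, so ∂L/∂y = 0 and the Euler-Lagrange equation gives
    d/dx( y' / sqrt(1 + (y')^2) ) = 0  ⇒  y' / sqrt(1 + (y')^2) = const.
Hence y' is constant, so y(x) is affine.
Fitting the endpoints (-2, -2) and (6, -5):
    slope m = ((-5) − (-2)) / (6 − (-2)) = -3/8,
    intercept c = (-2) − m·(-2) = -11/4.
Extremal: y(x) = (-3/8) x - 11/4.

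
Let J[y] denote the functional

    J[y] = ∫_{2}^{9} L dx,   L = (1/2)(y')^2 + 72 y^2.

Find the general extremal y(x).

The Lagrangian is L = (1/2)(y')^2 + 72 y^2.
∂L/∂y = 144y.
∂L/∂y' = y'.
The Euler-Lagrange equation d/dx(∂L/∂y') − ∂L/∂y = 0 becomes:
    y'' - 144 y = 0
General solution: y(x) = A e^(12x) + B e^(-12x), where A and B are arbitrary constants fixed by the endpoint conditions.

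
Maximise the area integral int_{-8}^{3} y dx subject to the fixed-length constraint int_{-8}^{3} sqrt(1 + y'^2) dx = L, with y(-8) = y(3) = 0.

Set up the augmented Lagrangian using a multiplier λ for the length constraint:
    F(y, y') = y − λ sqrt(1 + y'^2).
F has no explicit x dependence, so the Beltrami identity yields a first integral
    F − y' ∂F/∂y' = C.
Compute ∂F/∂y' = −λ y' / sqrt(1 + y'^2). Then
    y − λ sqrt(1 + y'^2) + λ y'^2 / sqrt(1 + y'^2) = C
    ⇒  y − λ / sqrt(1 + y'^2) = C.
Solving for y' and integrating gives
    (x − a)^2 + (y − b)^2 = λ^2,
a circular arc of radius λ. The constants a, b are determined by the endpoint conditions y(-8) = y(3) = 0, and λ is fixed implicitly by the length constraint
    ∫_{-8}^{3} sqrt(1 + y'^2) dx = L.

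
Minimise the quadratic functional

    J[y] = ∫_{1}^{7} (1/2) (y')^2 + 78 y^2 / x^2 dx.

The Lagrangian is L = (1/2) (y')^2 + 78 y^2 / x^2.
Compute ∂L/∂y = 156y/x^2, ∂L/∂y' = y'.
The Euler-Lagrange equation d/dx(∂L/∂y') − ∂L/∂y = 0 reduces to
    y'' − 156/x^2 · y = 0  (x > 0).
Its general solution is
    y(x) = A x^13 + B x^(-12),
with A, B fixed by the endpoint conditions.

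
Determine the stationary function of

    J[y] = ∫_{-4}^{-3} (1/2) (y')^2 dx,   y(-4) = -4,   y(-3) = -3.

The Lagrangian is L = (1/2) (y')^2.
Compute ∂L/∂y = 0, ∂L/∂y' = y'.
The Euler-Lagrange equation d/dx(∂L/∂y') − ∂L/∂y = 0 reduces to
    y'' = 0.
Its general solution is
    y(x) = A x + B,
with A, B fixed by the endpoint conditions.
Applying the endpoint conditions y(-4) = -4 and y(-3) = -3: solve A·-4 + B = -4 and A·-3 + B = -3. Subtracting gives A(-3 − -4) = -3 − -4, so A = 1, and B = -4 − A·-4 = 0. Therefore
    y(x) = x.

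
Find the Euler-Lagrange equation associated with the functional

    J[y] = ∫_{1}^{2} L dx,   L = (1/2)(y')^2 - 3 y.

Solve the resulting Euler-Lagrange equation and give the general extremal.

The Lagrangian is L = (1/2)(y')^2 - 3 y.
∂L/∂y = -3.
∂L/∂y' = y'.
The Euler-Lagrange equation d/dx(∂L/∂y') − ∂L/∂y = 0 becomes:
    y'' + 3 = 0
General solution: y(x) = -(3/2) x^2 + A x + B, where A and B are arbitrary constants fixed by the endpoint conditions.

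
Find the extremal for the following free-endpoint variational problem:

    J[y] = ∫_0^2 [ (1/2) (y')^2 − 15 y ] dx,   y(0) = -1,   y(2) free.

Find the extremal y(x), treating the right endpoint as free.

The Lagrangian L = (1/2) (y')^2 − 15 y gives
    ∂L/∂y = −15,   ∂L/∂y' = y'.
Euler-Lagrange: d/dx(y') − (−15) = 0, i.e. y'' + 15 = 0, so
    y(x) = −(15/2) x^2 + C1 x + C2.
Fixed left endpoint y(0) = -1 ⇒ C2 = -1.
The right endpoint x = 2 is free, so the natural (transversality) condition is ∂L/∂y' |_{x=2} = 0, i.e. y'(2) = 0.
Compute y'(x) = −15 x + C1, so y'(2) = −30 + C1 = 0 ⇒ C1 = 30.
Therefore the extremal is
    y(x) = −(15/2) x^2 + 30 x − 1.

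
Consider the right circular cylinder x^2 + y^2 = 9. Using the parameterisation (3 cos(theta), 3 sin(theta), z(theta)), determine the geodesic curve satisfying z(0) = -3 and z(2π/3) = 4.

Parameterise the cylinder of radius R = 3 as
    r(θ) = (3 cos θ, 3 sin θ, z(θ)).
The arc-length element is
    ds = sqrt(9 + (dz/dθ)^2) dθ,
so the Lagrangian is L = sqrt(9 + z'^2).
L depends on z' only, not on z or θ, so ∂L/∂z = 0 and
    ∂L/∂z' = z' / sqrt(9 + z'^2).
The Euler-Lagrange equation gives
    d/dθ( z' / sqrt(9 + z'^2) ) = 0,
so z' is constant. Integrating once:
    z(θ) = a θ + b,
a helix on the cylinder (a straight line when the cylinder is unrolled). The constants a, b are determined by the endpoint conditions.
With endpoint conditions z(0) = -3 and z(2π/3) = 4: from z(0) = b we get b = -3, and a·2π/3 + -3 = 4 gives a = 21/(2π), so
    z(θ) = (21/(2π)) θ − 3.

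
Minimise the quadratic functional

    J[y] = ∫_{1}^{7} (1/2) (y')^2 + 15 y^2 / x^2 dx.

The Lagrangian is L = (1/2) (y')^2 + 15 y^2 / x^2.
Compute ∂L/∂y = 30y/x^2, ∂L/∂y' = y'.
The Euler-Lagrange equation d/dx(∂L/∂y') − ∂L/∂y = 0 reduces to
    y'' − 30/x^2 · y = 0  (x > 0).
Its general solution is
    y(x) = A x^6 + B x^(-5),
with A, B fixed by the endpoint conditions.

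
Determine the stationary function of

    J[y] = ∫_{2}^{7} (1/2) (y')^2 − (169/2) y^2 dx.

The Lagrangian is L = (1/2) (y')^2 − (169/2) y^2.
Compute ∂L/∂y = -169y, ∂L/∂y' = y'.
The Euler-Lagrange equation d/dx(∂L/∂y') − ∂L/∂y = 0 reduces to
    y'' + 169 y = 0.
Its general solution is
    y(x) = A sin(13x) + B cos(13x),
with A, B fixed by the endpoint conditions.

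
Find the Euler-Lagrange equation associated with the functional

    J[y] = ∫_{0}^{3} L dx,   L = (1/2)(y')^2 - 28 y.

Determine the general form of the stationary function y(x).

The Lagrangian is L = (1/2)(y')^2 - 28 y.
∂L/∂y = -28.
∂L/∂y' = y'.
The Euler-Lagrange equation d/dx(∂L/∂y') − ∂L/∂y = 0 becomes:
    y'' + 28 = 0
General solution: y(x) = -14 x^2 + A x + B, where A and B are arbitrary constants fixed by the endpoint conditions.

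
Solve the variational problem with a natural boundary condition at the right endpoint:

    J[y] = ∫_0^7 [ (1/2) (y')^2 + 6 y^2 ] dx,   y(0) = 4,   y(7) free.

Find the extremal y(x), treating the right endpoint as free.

The Lagrangian L = (1/2) (y')^2 + 6 y^2 gives
    ∂L/∂y = 12 y,   ∂L/∂y' = y'.
Euler-Lagrange: y'' − 12 y = 0.
With k = sqrt(12), the general solution is
    y(x) = A cosh(sqrt(12) x) + B sinh(sqrt(12) x).
Fixed left endpoint y(0) = 4 ⇒ A = 4.
The right endpoint x = 7 is free, so the natural (transversality) condition is ∂L/∂y' |_{x=7} = 0, i.e. y'(7) = 0.
Compute y'(x) = A k sinh(k x) + B k cosh(k x), so
    y'(7) = A k sinh(k·7) + B k cosh(k·7) = 0
    ⇒ B = −A tanh(k·7) = − 4 tanh(sqrt(12)·7).
Therefore the extremal is
    y(x) = 4 cosh(sqrt(12) x) − 4 tanh(sqrt(12)·7) sinh(sqrt(12) x).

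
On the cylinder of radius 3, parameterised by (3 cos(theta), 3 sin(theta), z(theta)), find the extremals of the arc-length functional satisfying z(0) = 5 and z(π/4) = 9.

Parameterise the cylinder of radius R = 3 as
    r(θ) = (3 cos θ, 3 sin θ, z(θ)).
The arc-length element is
    ds = sqrt(9 + (dz/dθ)^2) dθ,
so the Lagrangian is L = sqrt(9 + z'^2).
L depends on z' only, not on z or θ, so ∂L/∂z = 0 and
    ∂L/∂z' = z' / sqrt(9 + z'^2).
The Euler-Lagrange equation gives
    d/dθ( z' / sqrt(9 + z'^2) ) = 0,
so z' is constant. Integrating once:
    z(θ) = a θ + b,
a helix on the cylinder (a straight line when the cylinder is unrolled). The constants a, b are determined by the endpoint conditions.
With endpoint conditions z(0) = 5 and z(π/4) = 9: from z(0) = b we get b = 5, and a·π/4 + 5 = 9 gives a = 16/π, so
    z(θ) = (16/π) θ + 5.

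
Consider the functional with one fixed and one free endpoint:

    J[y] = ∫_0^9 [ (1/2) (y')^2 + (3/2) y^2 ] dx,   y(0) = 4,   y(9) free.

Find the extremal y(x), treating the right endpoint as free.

The Lagrangian L = (1/2) (y')^2 + (3/2) y^2 gives
    ∂L/∂y = 3 y,   ∂L/∂y' = y'.
Euler-Lagrange: y'' − 3 y = 0.
With k = sqrt(3), the general solution is
    y(x) = A cosh(sqrt(3) x) + B sinh(sqrt(3) x).
Fixed left endpoint y(0) = 4 ⇒ A = 4.
The right endpoint x = 9 is free, so the natural (transversality) condition is ∂L/∂y' |_{x=9} = 0, i.e. y'(9) = 0.
Compute y'(x) = A k sinh(k x) + B k cosh(k x), so
    y'(9) = A k sinh(k·9) + B k cosh(k·9) = 0
    ⇒ B = −A tanh(k·9) = − 4 tanh(sqrt(3)·9).
Therefore the extremal is
    y(x) = 4 cosh(sqrt(3) x) − 4 tanh(sqrt(3)·9) sinh(sqrt(3) x).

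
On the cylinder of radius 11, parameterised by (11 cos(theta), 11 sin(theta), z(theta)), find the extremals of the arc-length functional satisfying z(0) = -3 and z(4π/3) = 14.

Parameterise the cylinder of radius R = 11 as
    r(θ) = (11 cos θ, 11 sin θ, z(θ)).
The arc-length element is
    ds = sqrt(121 + (dz/dθ)^2) dθ,
so the Lagrangian is L = sqrt(121 + z'^2).
L depends on z' only, not on z or θ, so ∂L/∂z = 0 and
    ∂L/∂z' = z' / sqrt(121 + z'^2).
The Euler-Lagrange equation gives
    d/dθ( z' / sqrt(121 + z'^2) ) = 0,
so z' is constant. Integrating once:
    z(θ) = a θ + b,
a helix on the cylinder (a straight line when the cylinder is unrolled). The constants a, b are determined by the endpoint conditions.
With endpoint conditions z(0) = -3 and z(4π/3) = 14: from z(0) = b we get b = -3, and a·4π/3 + -3 = 14 gives a = 51/(4π), so
    z(θ) = (51/(4π)) θ − 3.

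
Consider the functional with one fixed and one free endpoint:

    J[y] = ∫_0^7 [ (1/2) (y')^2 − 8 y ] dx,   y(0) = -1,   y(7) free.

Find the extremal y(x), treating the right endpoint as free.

The Lagrangian L = (1/2) (y')^2 − 8 y gives
    ∂L/∂y = −8,   ∂L/∂y' = y'.
Euler-Lagrange: d/dx(y') − (−8) = 0, i.e. y'' + 8 = 0, so
    y(x) = −(8/2) x^2 + C1 x + C2.
Fixed left endpoint y(0) = -1 ⇒ C2 = -1.
The right endpoint x = 7 is free, so the natural (transversality) condition is ∂L/∂y' |_{x=7} = 0, i.e. y'(7) = 0.
Compute y'(x) = −8 x + C1, so y'(7) = −56 + C1 = 0 ⇒ C1 = 56.
Therefore the extremal is
    y(x) = −4 x^2 + 56 x − 1.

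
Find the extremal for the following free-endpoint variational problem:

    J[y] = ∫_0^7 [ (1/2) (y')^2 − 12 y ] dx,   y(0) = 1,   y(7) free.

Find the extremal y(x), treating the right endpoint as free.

The Lagrangian L = (1/2) (y')^2 − 12 y gives
    ∂L/∂y = −12,   ∂L/∂y' = y'.
Euler-Lagrange: d/dx(y') − (−12) = 0, i.e. y'' + 12 = 0, so
    y(x) = −(12/2) x^2 + C1 x + C2.
Fixed left endpoint y(0) = 1 ⇒ C2 = 1.
The right endpoint x = 7 is free, so the natural (transversality) condition is ∂L/∂y' |_{x=7} = 0, i.e. y'(7) = 0.
Compute y'(x) = −12 x + C1, so y'(7) = −84 + C1 = 0 ⇒ C1 = 84.
Therefore the extremal is
    y(x) = −6 x^2 + 84 x + 1.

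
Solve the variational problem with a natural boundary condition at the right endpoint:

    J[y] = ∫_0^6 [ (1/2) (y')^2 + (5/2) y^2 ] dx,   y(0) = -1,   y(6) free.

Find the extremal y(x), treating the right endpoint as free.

The Lagrangian L = (1/2) (y')^2 + (5/2) y^2 gives
    ∂L/∂y = 5 y,   ∂L/∂y' = y'.
Euler-Lagrange: y'' − 5 y = 0.
With k = sqrt(5), the general solution is
    y(x) = A cosh(sqrt(5) x) + B sinh(sqrt(5) x).
Fixed left endpoint y(0) = -1 ⇒ A = -1.
The right endpoint x = 6 is free, so the natural (transversality) condition is ∂L/∂y' |_{x=6} = 0, i.e. y'(6) = 0.
Compute y'(x) = A k sinh(k x) + B k cosh(k x), so
    y'(6) = A k sinh(k·6) + B k cosh(k·6) = 0
    ⇒ B = −A tanh(k·6) = tanh(sqrt(5)·6).
Therefore the extremal is
    y(x) = −cosh(sqrt(5) x) + tanh(sqrt(5)·6) sinh(sqrt(5) x).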